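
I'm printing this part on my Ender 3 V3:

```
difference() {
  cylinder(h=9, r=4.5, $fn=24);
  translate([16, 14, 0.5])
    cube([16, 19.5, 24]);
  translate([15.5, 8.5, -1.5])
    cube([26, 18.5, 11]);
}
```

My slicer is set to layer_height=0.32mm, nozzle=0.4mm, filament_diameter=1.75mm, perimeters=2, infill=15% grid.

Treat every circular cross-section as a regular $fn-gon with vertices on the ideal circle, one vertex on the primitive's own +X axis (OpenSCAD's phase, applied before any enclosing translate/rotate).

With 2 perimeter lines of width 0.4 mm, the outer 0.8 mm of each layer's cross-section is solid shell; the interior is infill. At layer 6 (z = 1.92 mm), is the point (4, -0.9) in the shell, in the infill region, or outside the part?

At z = 1.92 mm: the cylinder: section is a regular 24-gon, circumradius r=4.5; the 16×19.5 cube at (16, 14) contributes its full rectangle; the 26×18.5 cube at (15.5, 8.5) contributes its full rectangle; Taking the first minus the rest: starting from the r=4.5 cylinder, the 16×19.5 cube at (16, 14) misses the remaining region (no effect); the 26×18.5 cube at (15.5, 8.5) misses the remaining region (no effect) — 1 connected region. Overall, the cross-section is a single solid region. The nearest boundary edge runs (4.50, 0.00)→(4.35, -1.16); distance from the point to it = 0.38 mm. The point is inside the cross-section, 0.38 mm from the nearest boundary — within the 0.8 mm shell band (2 × 0.4).

shell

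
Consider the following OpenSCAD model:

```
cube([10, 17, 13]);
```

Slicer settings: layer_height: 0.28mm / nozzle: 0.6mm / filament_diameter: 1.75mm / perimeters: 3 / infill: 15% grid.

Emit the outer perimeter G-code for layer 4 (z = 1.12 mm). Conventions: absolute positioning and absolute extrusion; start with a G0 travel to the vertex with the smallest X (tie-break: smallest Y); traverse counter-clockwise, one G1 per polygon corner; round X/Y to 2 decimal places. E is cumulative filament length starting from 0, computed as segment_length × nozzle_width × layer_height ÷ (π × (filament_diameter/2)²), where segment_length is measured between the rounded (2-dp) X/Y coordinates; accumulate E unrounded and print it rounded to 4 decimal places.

At z = 1.12 mm: the cube (footprint 10×17) is included at this height. The outline is a single polygon with 4 vertices. Extrusion per mm of travel: 0.6 × 0.28 / (π × 0.875²) = 0.069846. Accumulating E over each segment gives final E = 3.7717.

G0 X0.00 Y0.00 Z1.12
G1 X10.00 Y0.00 E0.6985
G1 X10.00 Y17.00 E1.8858
G1 X0.00 Y17.00 E2.5843
G1 X0.00 Y0.00 E3.7717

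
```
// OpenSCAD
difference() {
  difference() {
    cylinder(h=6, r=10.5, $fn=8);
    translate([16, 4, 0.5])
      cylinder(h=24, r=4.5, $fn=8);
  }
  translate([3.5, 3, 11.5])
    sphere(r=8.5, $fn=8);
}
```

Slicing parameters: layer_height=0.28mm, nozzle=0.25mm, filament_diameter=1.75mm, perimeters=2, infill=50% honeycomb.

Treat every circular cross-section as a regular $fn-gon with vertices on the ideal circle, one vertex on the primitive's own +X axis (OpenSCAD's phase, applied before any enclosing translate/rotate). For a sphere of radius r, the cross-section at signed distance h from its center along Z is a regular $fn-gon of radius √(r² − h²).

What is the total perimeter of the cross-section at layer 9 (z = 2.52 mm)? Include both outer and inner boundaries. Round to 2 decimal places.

At z = 2.52 mm: the r=10.5 cylinder gives a regular 8-gon of circumradius 10.5 (constant along its height) (perimeter = 2·8·10.500·sin(180°/8) = 64.29 mm); the r=4.5 cylinder at (16, 4) contributes a regular 8-gon of circumradius 4.5 (perimeter = 2·8·4.500·sin(180°/8) = 27.55 mm); After the difference (first − rest): starting from the r=10.5 cylinder, the r=4.5 cylinder at (16, 4) misses the remaining region (no effect) — boundary = 64.29 mm; the sphere at (3.5, 3) does not reach this height (|z−center|=8.980 > r=8.5); Taking the first minus the rest: none of the subtracted shapes is present at this height, so that combined region is unchanged — boundary = 64.29 mm. Overall, the cross-section is a single solid region. Total boundary length (outer) = 64.29 mm.

64.29 mm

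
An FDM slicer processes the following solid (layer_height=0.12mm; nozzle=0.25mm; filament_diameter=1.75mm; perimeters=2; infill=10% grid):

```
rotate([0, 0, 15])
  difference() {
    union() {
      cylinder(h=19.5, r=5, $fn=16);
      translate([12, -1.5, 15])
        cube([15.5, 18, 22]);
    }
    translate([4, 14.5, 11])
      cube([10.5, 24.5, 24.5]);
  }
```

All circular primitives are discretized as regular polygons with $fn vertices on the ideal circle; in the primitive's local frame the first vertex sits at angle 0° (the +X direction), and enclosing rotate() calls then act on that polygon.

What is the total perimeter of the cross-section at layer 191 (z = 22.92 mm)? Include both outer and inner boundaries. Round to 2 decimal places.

At z = 22.92 mm: the cylinder is not intersected at this z (z outside [0, 19.5]); the 15.5×18 cube at (12, -1.5) contributes its full rectangle (perimeter 67.00 mm); Combining (union): only the 15.5×18 cube at (12, -1.5) is present, so the union is just that shape — boundary = 67.00 mm; the 10.5×24.5 cube at (4, 14.5) contributes its full rectangle (perimeter 70.00 mm); Taking the first minus the rest: starting from that combined region, the 10.5×24.5 cube at (4, 14.5) partially overlaps it — only the 5.00 mm² overlap (of its 257.25 mm²) is removed, clipping the outline — boundary = 67.00 mm; (rotated 15° about Z; rotation is an isometry so areas/perimeters/island counts are preserved). Overall, the cross-section is a single solid region. Total boundary length (outer) = 67.00 mm.

67.00 mm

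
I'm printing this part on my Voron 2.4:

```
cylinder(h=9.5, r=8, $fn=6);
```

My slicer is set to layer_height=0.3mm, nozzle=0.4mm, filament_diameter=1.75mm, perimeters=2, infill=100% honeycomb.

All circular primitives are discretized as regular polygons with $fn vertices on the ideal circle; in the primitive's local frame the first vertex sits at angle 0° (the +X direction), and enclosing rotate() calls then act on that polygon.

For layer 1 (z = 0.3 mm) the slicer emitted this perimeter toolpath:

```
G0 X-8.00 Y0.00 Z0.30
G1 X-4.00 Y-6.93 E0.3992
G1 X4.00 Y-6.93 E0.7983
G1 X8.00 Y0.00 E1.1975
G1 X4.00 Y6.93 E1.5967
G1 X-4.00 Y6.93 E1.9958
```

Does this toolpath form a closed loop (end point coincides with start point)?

no

Start point (G0): (-8.00, 0.00). End point (last G1): the path does not return to the start — open.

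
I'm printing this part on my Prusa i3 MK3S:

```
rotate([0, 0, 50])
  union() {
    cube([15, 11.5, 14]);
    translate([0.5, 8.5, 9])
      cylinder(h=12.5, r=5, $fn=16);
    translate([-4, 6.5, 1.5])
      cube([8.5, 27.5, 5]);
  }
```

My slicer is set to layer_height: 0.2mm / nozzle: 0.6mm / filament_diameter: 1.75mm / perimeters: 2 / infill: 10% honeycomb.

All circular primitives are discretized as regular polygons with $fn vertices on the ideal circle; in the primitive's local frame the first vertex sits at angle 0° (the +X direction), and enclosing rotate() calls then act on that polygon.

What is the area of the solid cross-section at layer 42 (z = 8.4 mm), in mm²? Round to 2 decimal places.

172.50 mm²

At z = 8.4 mm: the 15×11.5 cube contributes its full rectangle (area 172.50 mm²); the cylinder at (0.5, 8.5) is absent (z outside [9, 21.5]); the cube at (-4, 6.5) is not intersected at this z (z outside [1.5, 6.5]); Merging all regions: only the 15×11.5 cube is present, so the union is just that shape — area = 172.50 mm²; (rotated 50° about Z; rotation is an isometry so areas/perimeters/island counts are preserved). Overall, the cross-section is a single solid region. Net area = 172.50 mm².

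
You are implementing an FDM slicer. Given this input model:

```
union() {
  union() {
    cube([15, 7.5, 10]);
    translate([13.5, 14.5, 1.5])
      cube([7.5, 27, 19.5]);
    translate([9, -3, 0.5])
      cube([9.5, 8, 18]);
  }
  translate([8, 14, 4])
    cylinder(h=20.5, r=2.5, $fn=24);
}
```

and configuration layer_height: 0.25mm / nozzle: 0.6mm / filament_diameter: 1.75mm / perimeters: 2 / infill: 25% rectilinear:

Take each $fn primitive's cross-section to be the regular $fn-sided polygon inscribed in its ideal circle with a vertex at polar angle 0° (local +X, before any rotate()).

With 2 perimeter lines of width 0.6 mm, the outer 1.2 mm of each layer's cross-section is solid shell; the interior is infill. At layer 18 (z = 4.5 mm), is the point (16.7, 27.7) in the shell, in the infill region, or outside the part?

At z = 4.5 mm: the cube (footprint 15×7.5) is included at this height; the cube at (13.5, 14.5) (footprint 7.5×27) is included at this height; the cube at (9, -3) (footprint 9.5×8) is included at this height; Taking the union: the regions partially overlap (shared area 30.00 mm²), so overlapping operands fuse into one piece — 2 connected regions; the cylinder at (8, 14): section is a regular 24-gon, circumradius r=2.5; Merging all regions: the 2 present regions are separate (no shared area or edge), so areas and boundary lengths simply add and each stays a separate island — 3 connected regions. Overall, the cross-section has 3 separate islands. The nearest boundary edge runs (13.50, 14.50)→(13.50, 41.50); distance from the point to it = 3.20 mm. (Shell/infill is judged within the island containing the point — the largest one.) The point is inside the cross-section and 3.20 mm from the nearest boundary — more than the 1.2 mm shell width (2 × 0.6), so it's in the infill interior.

infill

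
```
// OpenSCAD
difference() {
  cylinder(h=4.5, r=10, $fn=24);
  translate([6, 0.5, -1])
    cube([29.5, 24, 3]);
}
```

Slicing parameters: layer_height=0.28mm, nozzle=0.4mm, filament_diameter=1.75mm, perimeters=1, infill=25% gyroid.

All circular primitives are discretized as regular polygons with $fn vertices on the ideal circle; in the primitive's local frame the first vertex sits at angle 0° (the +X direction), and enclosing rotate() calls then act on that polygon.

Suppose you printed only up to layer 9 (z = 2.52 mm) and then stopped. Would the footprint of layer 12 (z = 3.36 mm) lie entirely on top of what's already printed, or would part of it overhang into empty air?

Compare the two slices. At z = 2.52: the r=10 cylinder gives a regular 24-gon of circumradius 10 (constant along its height) (area = (24/2)·10.000²·sin(360°/24) = 310.58 mm²); the cube at (6, 0.5) is absent (z outside [-1, 2]); Taking the first minus the rest: none of the subtracted shapes is present at this height, so the r=10 cylinder is unchanged — area = 310.58 mm². At z = 3.36: the r=10 cylinder contributes a regular 24-gon of circumradius 10 (area = (24/2)·10.000²·sin(360°/24) = 310.58 mm²); the cube at (6, 0.5) does not reach this height (z outside [-1, 2]); Subtracting the remaining from the first: none of the subtracted shapes is present at this height, so the r=10 cylinder is unchanged — area = 310.58 mm². Checking containment: the cross-section at z = 3.36 is a subset of the cross-section at z = 2.52.

entirely on top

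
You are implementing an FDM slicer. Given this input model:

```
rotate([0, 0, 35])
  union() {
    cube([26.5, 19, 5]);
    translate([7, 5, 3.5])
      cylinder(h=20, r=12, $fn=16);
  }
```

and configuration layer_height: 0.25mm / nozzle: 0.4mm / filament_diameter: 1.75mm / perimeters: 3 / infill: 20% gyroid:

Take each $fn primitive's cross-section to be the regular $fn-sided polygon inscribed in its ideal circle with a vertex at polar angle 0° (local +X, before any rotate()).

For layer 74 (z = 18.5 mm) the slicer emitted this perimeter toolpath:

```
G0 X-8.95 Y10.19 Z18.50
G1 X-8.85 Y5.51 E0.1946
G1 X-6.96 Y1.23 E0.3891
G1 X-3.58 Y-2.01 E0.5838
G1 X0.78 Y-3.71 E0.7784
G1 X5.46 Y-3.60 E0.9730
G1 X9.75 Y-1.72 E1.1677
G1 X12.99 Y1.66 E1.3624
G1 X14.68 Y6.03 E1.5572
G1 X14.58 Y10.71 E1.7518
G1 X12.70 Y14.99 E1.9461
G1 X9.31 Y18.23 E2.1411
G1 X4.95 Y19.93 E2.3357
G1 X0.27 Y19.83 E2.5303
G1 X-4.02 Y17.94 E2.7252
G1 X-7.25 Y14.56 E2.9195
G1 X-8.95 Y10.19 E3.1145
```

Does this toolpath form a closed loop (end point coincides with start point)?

yes

Start point (G0): (-8.95, 10.19). End point (last G1): the path returns to the start — closed.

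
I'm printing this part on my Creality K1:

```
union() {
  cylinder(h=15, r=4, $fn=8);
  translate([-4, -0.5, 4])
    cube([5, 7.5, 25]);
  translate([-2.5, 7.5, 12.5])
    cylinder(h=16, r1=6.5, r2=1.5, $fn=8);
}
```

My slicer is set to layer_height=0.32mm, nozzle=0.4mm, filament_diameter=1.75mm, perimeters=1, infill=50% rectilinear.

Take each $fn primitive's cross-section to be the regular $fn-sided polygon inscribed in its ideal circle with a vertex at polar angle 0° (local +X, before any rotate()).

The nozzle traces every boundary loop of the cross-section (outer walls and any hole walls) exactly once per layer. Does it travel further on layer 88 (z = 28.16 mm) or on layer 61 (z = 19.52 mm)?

Layer 88 (z = 28.16): the cylinder does not reach this height (z outside [0, 15]); the cube at (-4, -0.5) (footprint 5×7.5) is included at this height (perimeter 25.00 mm); the cone at (-2.5, 7.5): at t=0.979 of its height the radius interpolates to r₁+(r₂−r₁)t = 1.606, giving a regular 8-gon of that circumradius (perimeter = 2·8·1.606·sin(180°/8) = 9.83 mm); Taking the union: the regions partially overlap (shared area 2.15 mm²), so the edge portions inside another operand are dropped and the merged outline is re-measured after clipping — boundary = 28.20 mm. So its perimeter = 28.20 mm. Layer 61 (z = 19.52): the cylinder does not reach this height (z outside [0, 15]); the 5×7.5 cube at (-4, -0.5) contributes its full rectangle (perimeter 25.00 mm); the cone at (-2.5, 7.5): at t=0.439 of its height the radius interpolates to r₁+(r₂−r₁)t = 4.306, giving a regular 8-gon of that circumradius (perimeter = 2·8·4.306·sin(180°/8) = 26.37 mm); Combining (union): the regions partially overlap (shared area 15.82 mm²), so the edge portions inside another operand are dropped and the merged outline is re-measured after clipping — boundary = 35.63 mm. So its perimeter = 35.63 mm. Layer 61 is larger (35.63 vs 28.20 mm).

layer 61 (z = 19.52 mm)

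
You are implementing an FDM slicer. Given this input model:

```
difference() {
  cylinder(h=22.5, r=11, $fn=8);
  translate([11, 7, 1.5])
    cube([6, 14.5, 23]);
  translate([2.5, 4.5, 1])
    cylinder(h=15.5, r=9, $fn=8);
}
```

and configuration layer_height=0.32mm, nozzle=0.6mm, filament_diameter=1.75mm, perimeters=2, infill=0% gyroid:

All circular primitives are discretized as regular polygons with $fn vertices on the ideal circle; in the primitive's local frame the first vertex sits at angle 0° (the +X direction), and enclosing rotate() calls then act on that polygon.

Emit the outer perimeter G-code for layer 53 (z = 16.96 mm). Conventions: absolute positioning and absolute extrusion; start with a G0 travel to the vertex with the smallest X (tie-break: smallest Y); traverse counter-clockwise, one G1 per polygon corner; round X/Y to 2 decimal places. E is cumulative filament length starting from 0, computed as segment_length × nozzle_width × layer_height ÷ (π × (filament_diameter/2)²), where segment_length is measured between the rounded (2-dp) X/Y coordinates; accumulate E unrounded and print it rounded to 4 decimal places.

G0 X-11.00 Y0.00 Z16.96
G1 X-7.78 Y-7.78 E0.6721
G1 X0.00 Y-11.00 E1.3442
G1 X7.78 Y-7.78 E2.0164
G1 X11.00 Y0.00 E2.6885
G1 X7.78 Y7.78 E3.3606
G1 X0.00 Y11.00 E4.0327
G1 X-7.78 Y7.78 E4.7049
G1 X-11.00 Y0.00 E5.3770

At z = 16.96 mm: the r=11 cylinder gives a regular 8-gon of circumradius 11 (constant along its height); the 6×14.5 cube at (11, 7) contributes its full rectangle; the cylinder at (2.5, 4.5) is absent (z outside [1, 16.5]); Taking the first minus the rest: starting from the r=11 cylinder, the 6×14.5 cube at (11, 7) misses the remaining region (no effect) — 1 connected region. The outline is a single polygon with 8 vertices. Extrusion per mm of travel: 0.6 × 0.32 / (π × 0.875²) = 0.079824. Accumulating E over each segment gives final E = 5.3770.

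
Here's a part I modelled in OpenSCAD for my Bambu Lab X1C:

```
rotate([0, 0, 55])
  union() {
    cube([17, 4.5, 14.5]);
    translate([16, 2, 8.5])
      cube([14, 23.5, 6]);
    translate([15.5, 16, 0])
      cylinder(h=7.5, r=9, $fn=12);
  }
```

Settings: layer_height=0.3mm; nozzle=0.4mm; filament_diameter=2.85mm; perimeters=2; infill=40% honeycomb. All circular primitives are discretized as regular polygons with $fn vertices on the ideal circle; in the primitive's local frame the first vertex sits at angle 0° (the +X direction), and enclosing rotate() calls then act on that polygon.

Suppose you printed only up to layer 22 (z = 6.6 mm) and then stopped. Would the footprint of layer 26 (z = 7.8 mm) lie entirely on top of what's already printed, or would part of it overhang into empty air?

Compare the two slices. At z = 6.6: the cube is present — its section is the full 17×4.5 rectangle (area 76.50 mm²); the cube at (16, 2) does not reach this height (z outside [8.5, 14.5]); the cylinder at (15.5, 16): section is a regular 12-gon, circumradius r=9 (area = (12/2)·9.000²·sin(360°/12) = 243.00 mm²); Merging all regions: the 2 present regions are separate (no shared area or edge), so areas and boundary lengths simply add and each stays a separate island — area = 319.50 mm²; (rotated 55° about Z; rotation is an isometry so areas/perimeters/island counts are preserved). At z = 7.8: the cube (footprint 17×4.5) is included at this height (area 76.50 mm²); the cube at (16, 2) does not reach this height (z outside [8.5, 14.5]); the cylinder at (15.5, 16) does not reach this height (z outside [0, 7.5]); Merging all regions: only the 17×4.5 cube is present, so the union is just that shape — area = 76.50 mm²; (rotated 55° about Z; rotation is an isometry so areas/perimeters/island counts are preserved). Checking containment: the cross-section at z = 7.8 is a subset of the cross-section at z = 6.6.

entirely on top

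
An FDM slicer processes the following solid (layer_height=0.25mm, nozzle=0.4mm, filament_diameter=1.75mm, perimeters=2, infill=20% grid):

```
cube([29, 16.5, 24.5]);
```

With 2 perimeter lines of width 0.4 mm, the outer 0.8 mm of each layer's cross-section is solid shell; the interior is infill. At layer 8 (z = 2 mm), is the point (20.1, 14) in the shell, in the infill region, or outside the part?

infill

At z = 2 mm: the cube is present — its section is the full 29×16.5 rectangle. Overall, the cross-section is a single solid region. The nearest boundary edge runs (29.00, 16.50)→(0.00, 16.50); distance from the point to it = 2.50 mm. The point is inside the cross-section and 2.50 mm from the nearest boundary — more than the 0.8 mm shell width (2 × 0.4), so it's in the infill interior.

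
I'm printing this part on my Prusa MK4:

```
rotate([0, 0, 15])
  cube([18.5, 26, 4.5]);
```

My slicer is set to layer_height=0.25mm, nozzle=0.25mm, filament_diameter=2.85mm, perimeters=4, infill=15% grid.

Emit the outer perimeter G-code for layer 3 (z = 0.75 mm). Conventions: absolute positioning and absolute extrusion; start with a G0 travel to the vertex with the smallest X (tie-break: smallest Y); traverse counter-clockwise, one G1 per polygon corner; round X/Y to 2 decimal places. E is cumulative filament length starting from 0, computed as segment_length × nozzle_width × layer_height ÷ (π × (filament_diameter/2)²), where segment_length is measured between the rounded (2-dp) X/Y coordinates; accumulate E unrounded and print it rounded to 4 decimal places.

At z = 0.75 mm: the cube is present — its section is the full 18.5×26 rectangle; (rotated 15° about Z; rotation is an isometry so areas/perimeters/island counts are preserved). The outline is a single polygon with 4 vertices. Extrusion per mm of travel: 0.25 × 0.25 / (π × 1.425²) = 0.009797. Accumulating E over each segment gives final E = 0.8719.

G0 X-6.73 Y25.11 Z0.75
G1 X0.00 Y0.00 E0.2547
G1 X17.87 Y4.79 E0.4359
G1 X11.14 Y29.90 E0.6906
G1 X-6.73 Y25.11 E0.8719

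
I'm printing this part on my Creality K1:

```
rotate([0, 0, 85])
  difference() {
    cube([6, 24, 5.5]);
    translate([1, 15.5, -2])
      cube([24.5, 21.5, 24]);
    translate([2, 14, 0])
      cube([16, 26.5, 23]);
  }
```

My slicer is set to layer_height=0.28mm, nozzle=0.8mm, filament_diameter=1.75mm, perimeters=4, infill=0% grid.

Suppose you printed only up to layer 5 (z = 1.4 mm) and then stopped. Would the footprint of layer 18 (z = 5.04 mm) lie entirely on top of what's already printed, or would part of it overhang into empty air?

entirely on top

Compare the two slices. At z = 1.4: the cube is present — its section is the full 6×24 rectangle (area 144.00 mm²); the cube at (1, 15.5) (footprint 24.5×21.5) is included at this height (area 526.75 mm²); the cube at (2, 14) (footprint 16×26.5) is included at this height (area 424.00 mm²); Subtracting the remaining from the first: starting from the 6×24 cube (144.00 mm²), the 24.5×21.5 cube at (1, 15.5) partially overlaps it — only the 42.50 mm² overlap (of its 526.75 mm²) is removed, clipping the outline; the 16×26.5 cube at (2, 14) partially overlaps it — only the 6.00 mm² overlap (of its 424.00 mm²) is removed, clipping the outline — area = 95.50 mm²; (rotated 85° about Z; rotation is an isometry so areas/perimeters/island counts are preserved). At z = 5.04: the cube is present — its section is the full 6×24 rectangle (area 144.00 mm²); the cube at (1, 15.5) (footprint 24.5×21.5) is included at this height (area 526.75 mm²); the cube at (2, 14) is present — its section is the full 16×26.5 rectangle (area 424.00 mm²); Taking the first minus the rest: starting from the 6×24 cube (144.00 mm²), the 24.5×21.5 cube at (1, 15.5) partially overlaps it — only the 42.50 mm² overlap (of its 526.75 mm²) is removed, clipping the outline; the 16×26.5 cube at (2, 14) partially overlaps it — only the 6.00 mm² overlap (of its 424.00 mm²) is removed, clipping the outline — area = 95.50 mm²; (rotated 85° about Z; rotation is an isometry so areas/perimeters/island counts are preserved). Checking containment: the cross-section at z = 5.04 is a subset of the cross-section at z = 1.4.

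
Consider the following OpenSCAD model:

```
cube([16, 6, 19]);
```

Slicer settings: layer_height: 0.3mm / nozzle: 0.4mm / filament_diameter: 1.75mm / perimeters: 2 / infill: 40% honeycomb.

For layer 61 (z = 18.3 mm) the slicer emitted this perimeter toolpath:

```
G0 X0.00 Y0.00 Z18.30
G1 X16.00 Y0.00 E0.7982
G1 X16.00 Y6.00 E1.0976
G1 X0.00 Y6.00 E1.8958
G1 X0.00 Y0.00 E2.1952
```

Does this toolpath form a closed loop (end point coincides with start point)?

yes

Start point (G0): (0.00, 0.00). End point (last G1): the path returns to the start — closed.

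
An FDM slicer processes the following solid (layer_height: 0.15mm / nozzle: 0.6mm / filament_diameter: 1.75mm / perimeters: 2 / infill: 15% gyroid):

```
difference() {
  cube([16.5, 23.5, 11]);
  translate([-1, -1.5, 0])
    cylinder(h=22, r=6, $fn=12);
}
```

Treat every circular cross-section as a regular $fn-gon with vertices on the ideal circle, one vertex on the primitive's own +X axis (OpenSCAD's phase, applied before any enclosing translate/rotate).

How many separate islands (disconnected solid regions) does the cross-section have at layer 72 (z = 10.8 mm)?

At z = 10.8 mm: the cube is present — its section is the full 16.5×23.5 rectangle; the r=6 cylinder at (-1, -1.5) gives a regular 12-gon of circumradius 6 (constant along its height); Taking the first minus the rest: starting from the 16.5×23.5 cube, the r=6 cylinder at (-1, -1.5) partially overlaps it — only the 13.94 mm² overlap (of its 108.00 mm²) is removed, clipping the outline — 1 connected region. Overall, the cross-section is a single solid region. Island count = 1.

1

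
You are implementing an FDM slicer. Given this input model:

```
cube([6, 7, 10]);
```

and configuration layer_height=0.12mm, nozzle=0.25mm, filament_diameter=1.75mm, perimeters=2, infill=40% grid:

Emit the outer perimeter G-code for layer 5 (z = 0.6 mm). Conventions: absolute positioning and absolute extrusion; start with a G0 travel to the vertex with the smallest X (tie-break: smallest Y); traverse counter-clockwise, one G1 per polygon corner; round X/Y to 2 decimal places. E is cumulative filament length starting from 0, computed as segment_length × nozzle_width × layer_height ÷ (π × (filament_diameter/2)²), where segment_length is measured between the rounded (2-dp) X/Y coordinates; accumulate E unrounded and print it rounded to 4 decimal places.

G0 X0.00 Y0.00 Z0.60
G1 X6.00 Y0.00 E0.0748
G1 X6.00 Y7.00 E0.1621
G1 X0.00 Y7.00 E0.2370
G1 X0.00 Y0.00 E0.3243

At z = 0.6 mm: the cube (footprint 6×7) is included at this height. The outline is a single polygon with 4 vertices. Extrusion per mm of travel: 0.25 × 0.12 / (π × 0.875²) = 0.012473. Accumulating E over each segment gives final E = 0.3243.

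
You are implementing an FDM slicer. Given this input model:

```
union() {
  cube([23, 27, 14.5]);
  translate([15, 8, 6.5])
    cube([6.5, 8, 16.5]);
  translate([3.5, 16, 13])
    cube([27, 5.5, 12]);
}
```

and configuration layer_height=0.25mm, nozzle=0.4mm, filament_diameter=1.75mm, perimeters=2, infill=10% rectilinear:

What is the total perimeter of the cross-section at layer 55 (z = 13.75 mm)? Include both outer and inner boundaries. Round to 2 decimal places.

115.00 mm

At z = 13.75 mm: the 23×27 cube contributes its full rectangle (perimeter 100.00 mm); the cube at (15, 8) is present — its section is the full 6.5×8 rectangle (perimeter 29.00 mm); the cube at (3.5, 16) is present — its section is the full 27×5.5 rectangle (perimeter 65.00 mm); Merging all regions: the regions partially overlap (shared area 159.25 mm²), so the edge portions inside another operand are dropped and the merged outline is re-measured after clipping — boundary = 115.00 mm. Overall, the cross-section is a single solid region. Total boundary length (outer) = 115.00 mm.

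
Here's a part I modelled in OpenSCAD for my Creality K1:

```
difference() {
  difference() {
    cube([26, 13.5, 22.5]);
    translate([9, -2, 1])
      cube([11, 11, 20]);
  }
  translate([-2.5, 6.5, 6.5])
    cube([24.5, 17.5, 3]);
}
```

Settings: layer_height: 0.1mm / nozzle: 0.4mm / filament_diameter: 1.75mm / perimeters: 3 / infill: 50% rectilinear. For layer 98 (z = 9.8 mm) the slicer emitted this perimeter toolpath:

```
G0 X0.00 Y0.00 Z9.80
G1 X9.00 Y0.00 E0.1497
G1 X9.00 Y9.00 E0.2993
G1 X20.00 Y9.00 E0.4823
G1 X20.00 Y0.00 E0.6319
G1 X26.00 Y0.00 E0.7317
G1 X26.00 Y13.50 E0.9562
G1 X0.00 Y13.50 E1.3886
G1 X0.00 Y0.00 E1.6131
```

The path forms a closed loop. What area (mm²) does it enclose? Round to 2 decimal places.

252.00 mm²

Apply the shoelace formula to the sequence of (X, Y) vertices; enclosed area = 252.00 mm².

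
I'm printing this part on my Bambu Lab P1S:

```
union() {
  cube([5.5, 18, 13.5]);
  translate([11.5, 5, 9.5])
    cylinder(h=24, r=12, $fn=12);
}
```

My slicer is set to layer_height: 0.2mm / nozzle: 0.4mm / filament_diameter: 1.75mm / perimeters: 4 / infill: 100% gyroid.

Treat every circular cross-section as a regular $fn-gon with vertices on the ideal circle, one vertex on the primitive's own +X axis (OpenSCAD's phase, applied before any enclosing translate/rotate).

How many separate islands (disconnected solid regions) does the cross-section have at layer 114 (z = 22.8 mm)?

1

At z = 22.8 mm: the cube is not intersected at this z (z outside [0, 13.5]); the cylinder at (11.5, 5): section is a regular 12-gon, circumradius r=12; Merging all regions: only the r=12 cylinder at (11.5, 5) is present, so the union is just that shape — 1 connected region. Overall, the cross-section is a single solid region. Island count = 1.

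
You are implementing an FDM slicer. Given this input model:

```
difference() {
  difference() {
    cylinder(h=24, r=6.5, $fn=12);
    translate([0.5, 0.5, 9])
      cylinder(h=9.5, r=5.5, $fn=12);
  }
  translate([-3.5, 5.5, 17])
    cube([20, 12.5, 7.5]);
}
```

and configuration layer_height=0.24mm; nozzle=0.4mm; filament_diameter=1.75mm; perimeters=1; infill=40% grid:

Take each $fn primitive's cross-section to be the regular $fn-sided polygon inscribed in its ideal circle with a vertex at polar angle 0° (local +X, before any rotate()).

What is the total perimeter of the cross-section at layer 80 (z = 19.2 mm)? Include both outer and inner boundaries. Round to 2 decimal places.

40.04 mm

At z = 19.2 mm: the cylinder: section is a regular 12-gon, circumradius r=6.5 (perimeter = 2·12·6.500·sin(180°/12) = 40.38 mm); the cylinder at (0.5, 0.5) is absent (z outside [9, 18.5]); Subtracting the remaining from the first: none of the subtracted shapes is present at this height, so the r=6.5 cylinder is unchanged — boundary = 40.38 mm; the 20×12.5 cube at (-3.5, 5.5) contributes its full rectangle (perimeter 65.00 mm); After the difference (first − rest): starting from that combined region, the 20×12.5 cube at (-3.5, 5.5) partially overlaps it — only the 3.69 mm² overlap (of its 250.00 mm²) is removed, clipping the outline — boundary = 40.04 mm. Overall, the cross-section is a single solid region. Total boundary length (outer) = 40.04 mm.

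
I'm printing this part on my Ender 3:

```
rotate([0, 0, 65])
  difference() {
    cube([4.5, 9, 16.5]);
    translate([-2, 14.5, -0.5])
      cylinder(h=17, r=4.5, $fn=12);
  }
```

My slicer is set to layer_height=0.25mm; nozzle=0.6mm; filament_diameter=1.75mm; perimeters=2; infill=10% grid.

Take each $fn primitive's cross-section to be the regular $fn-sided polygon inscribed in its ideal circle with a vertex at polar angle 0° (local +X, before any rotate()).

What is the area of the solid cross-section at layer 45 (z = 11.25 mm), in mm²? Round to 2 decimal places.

40.50 mm²

At z = 11.25 mm: the cube (footprint 4.5×9) is included at this height (area 40.50 mm²); the r=4.5 cylinder at (-2, 14.5) contributes a regular 12-gon of circumradius 4.5 (area = (12/2)·4.500²·sin(360°/12) = 60.75 mm²); After the difference (first − rest): starting from the 4.5×9 cube (40.50 mm²), the r=4.5 cylinder at (-2, 14.5) misses the remaining region (no effect) — area = 40.50 mm²; (whole slice rotated 65° about Z — lengths, areas and connectivity unchanged). Overall, the cross-section is a single solid region. Net area = 40.50 mm².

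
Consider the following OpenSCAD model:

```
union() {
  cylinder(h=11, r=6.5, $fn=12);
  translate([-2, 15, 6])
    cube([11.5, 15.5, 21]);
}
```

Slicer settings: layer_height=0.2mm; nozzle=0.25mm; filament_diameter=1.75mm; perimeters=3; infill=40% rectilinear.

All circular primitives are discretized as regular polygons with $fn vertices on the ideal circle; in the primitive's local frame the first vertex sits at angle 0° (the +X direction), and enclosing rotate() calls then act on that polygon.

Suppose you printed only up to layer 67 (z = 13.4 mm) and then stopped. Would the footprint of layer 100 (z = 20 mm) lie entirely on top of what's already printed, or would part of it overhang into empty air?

entirely on top

Compare the two slices. At z = 13.4: the cylinder is not intersected at this z (z outside [0, 11]); the 11.5×15.5 cube at (-2, 15) contributes its full rectangle (area 178.25 mm²); Combining (union): only the 11.5×15.5 cube at (-2, 15) is present, so the union is just that shape — area = 178.25 mm². At z = 20: the cylinder is absent (z outside [0, 11]); the cube at (-2, 15) (footprint 11.5×15.5) is included at this height (area 178.25 mm²); Merging all regions: only the 11.5×15.5 cube at (-2, 15) is present, so the union is just that shape — area = 178.25 mm². Checking containment: the cross-section at z = 20 is a subset of the cross-section at z = 13.4.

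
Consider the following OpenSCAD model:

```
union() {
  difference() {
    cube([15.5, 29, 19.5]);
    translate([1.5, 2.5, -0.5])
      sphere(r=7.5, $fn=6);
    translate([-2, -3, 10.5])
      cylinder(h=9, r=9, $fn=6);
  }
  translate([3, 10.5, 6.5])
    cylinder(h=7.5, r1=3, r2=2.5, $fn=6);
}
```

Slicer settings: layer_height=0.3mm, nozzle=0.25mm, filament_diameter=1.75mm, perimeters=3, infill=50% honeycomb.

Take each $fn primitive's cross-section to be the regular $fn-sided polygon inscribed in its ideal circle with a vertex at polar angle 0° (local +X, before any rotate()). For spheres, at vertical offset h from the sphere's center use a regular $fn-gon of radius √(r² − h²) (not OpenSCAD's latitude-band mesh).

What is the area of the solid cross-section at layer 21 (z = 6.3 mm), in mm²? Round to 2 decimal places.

At z = 6.3 mm: the 15.5×29 cube contributes its full rectangle (area 449.50 mm²); the r=7.5 sphere at (1.5, 2.5) slices to a regular 6-gon of circumradius 3.164 (√(r²−h²) with h=6.8 from center) (area = (6/2)·3.164²·sin(360°/6) = 26.01 mm²); the cylinder at (-2, -3) does not reach this height (z outside [10.5, 19.5]); After the difference (first − rest): starting from the 15.5×29 cube (449.50 mm²), the r=7.5 sphere at (1.5, 2.5) partially overlaps it — only the 20.47 mm² overlap (of its 26.01 mm²) is removed, clipping the outline — area = 429.03 mm²; the cone at (3, 10.5) is not intersected at this z (z outside [6.5, 14]); Merging all regions: only that combined region is present, so the union is just that shape — area = 429.03 mm². Overall, the cross-section is a single solid region. Net area = 429.03 mm².

429.03 mm²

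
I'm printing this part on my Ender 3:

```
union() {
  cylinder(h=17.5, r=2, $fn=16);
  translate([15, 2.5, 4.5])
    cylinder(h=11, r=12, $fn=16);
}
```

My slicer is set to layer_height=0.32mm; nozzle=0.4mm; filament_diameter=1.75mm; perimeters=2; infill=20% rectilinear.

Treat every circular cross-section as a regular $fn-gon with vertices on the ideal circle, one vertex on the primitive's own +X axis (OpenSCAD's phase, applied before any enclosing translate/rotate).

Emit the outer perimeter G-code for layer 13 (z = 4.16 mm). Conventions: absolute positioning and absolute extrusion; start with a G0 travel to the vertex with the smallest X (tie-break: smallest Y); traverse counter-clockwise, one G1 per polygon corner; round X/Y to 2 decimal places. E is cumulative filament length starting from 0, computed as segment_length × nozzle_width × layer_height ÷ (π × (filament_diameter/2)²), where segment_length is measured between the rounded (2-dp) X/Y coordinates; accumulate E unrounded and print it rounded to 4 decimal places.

At z = 4.16 mm: the cylinder: section is a regular 16-gon, circumradius r=2; the cylinder at (15, 2.5) is absent (z outside [4.5, 15.5]); Merging all regions: only the r=2 cylinder is present, so the union is just that shape — 1 connected region. The outline is a single polygon with 16 vertices. Extrusion per mm of travel: 0.4 × 0.32 / (π × 0.875²) = 0.053216. Accumulating E over each segment gives final E = 0.6646.

G0 X-2.00 Y0.00 Z4.16
G1 X-1.85 Y-0.77 E0.0417
G1 X-1.41 Y-1.41 E0.0831
G1 X-0.77 Y-1.85 E0.1244
G1 X0.00 Y-2.00 E0.1662
G1 X0.77 Y-1.85 E0.2079
G1 X1.41 Y-1.41 E0.2492
G1 X1.85 Y-0.77 E0.2906
G1 X2.00 Y0.00 E0.3323
G1 X1.85 Y0.77 E0.3741
G1 X1.41 Y1.41 E0.4154
G1 X0.77 Y1.85 E0.4567
G1 X0.00 Y2.00 E0.4985
G1 X-0.77 Y1.85 E0.5402
G1 X-1.41 Y1.41 E0.5815
G1 X-1.85 Y0.77 E0.6229
G1 X-2.00 Y0.00 E0.6646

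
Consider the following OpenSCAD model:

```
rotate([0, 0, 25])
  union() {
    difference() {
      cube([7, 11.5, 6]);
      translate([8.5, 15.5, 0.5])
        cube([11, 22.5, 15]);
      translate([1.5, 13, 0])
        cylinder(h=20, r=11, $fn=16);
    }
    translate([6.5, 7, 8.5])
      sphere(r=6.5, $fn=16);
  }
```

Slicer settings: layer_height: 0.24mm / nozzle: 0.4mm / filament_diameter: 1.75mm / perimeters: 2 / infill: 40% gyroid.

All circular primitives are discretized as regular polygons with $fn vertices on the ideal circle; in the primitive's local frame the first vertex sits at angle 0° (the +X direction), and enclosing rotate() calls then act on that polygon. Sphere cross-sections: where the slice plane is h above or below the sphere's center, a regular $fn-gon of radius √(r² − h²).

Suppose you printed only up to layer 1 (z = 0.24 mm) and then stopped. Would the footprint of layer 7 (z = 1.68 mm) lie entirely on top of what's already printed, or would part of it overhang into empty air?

entirely on top

Compare the two slices. At z = 0.24: the 7×11.5 cube contributes its full rectangle (area 80.50 mm²); the cube at (8.5, 15.5) is absent (z outside [0.5, 15.5]); the r=11 cylinder at (1.5, 13) gives a regular 16-gon of circumradius 11 (constant along its height) (area = (16/2)·11.000²·sin(360°/16) = 370.44 mm²); Taking the first minus the rest: starting from the 7×11.5 cube (80.50 mm²), the r=11 cylinder at (1.5, 13) partially overlaps it — only the 62.88 mm² overlap (of its 370.44 mm²) is removed, clipping the outline — area = 17.62 mm²; the sphere at (6.5, 7) is absent (|z−center|=8.260 > r=6.5); Combining (union): only that combined region is present, so the union is just that shape — area = 17.62 mm²; (rotated 25° about Z; rotation is an isometry so areas/perimeters/island counts are preserved). At z = 1.68: the cube (footprint 7×11.5) is included at this height (area 80.50 mm²); the 11×22.5 cube at (8.5, 15.5) contributes its full rectangle (area 247.50 mm²); the r=11 cylinder at (1.5, 13) gives a regular 16-gon of circumradius 11 (constant along its height) (area = (16/2)·11.000²·sin(360°/16) = 370.44 mm²); After the difference (first − rest): starting from the 7×11.5 cube (80.50 mm²), the 11×22.5 cube at (8.5, 15.5) misses the remaining region (no effect); the r=11 cylinder at (1.5, 13) partially overlaps it — only the 62.88 mm² overlap (of its 370.44 mm²) is removed, clipping the outline — area = 17.62 mm²; the sphere at (6.5, 7) is not intersected at this z (|z−center|=6.820 > r=6.5); Taking the union: only the result so far is present, so the union is just that shape — area = 17.62 mm²; (rotated 25° about Z; rotation is an isometry so areas/perimeters/island counts are preserved). Checking containment: the cross-section at z = 1.68 is a subset of the cross-section at z = 0.24.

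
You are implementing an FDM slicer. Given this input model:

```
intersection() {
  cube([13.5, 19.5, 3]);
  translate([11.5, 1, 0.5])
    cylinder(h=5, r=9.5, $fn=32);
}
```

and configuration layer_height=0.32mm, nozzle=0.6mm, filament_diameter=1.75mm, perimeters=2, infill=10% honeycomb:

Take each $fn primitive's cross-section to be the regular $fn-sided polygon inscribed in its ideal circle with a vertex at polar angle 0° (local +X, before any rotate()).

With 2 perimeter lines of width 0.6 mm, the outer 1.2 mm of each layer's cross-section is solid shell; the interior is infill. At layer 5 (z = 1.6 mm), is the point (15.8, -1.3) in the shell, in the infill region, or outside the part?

At z = 1.6 mm: the cube (footprint 13.5×19.5) is included at this height; the cylinder at (11.5, 1): section is a regular 32-gon, circumradius r=9.5; Taking the intersection: the r=9.5 cylinder at (11.5, 1) partially overlaps the 13.5×19.5 cube; clipping to the common part keeps 100.68 mm² — 1 connected region. Overall, the cross-section is a single solid region. The nearest boundary edge runs (13.50, 0.00)→(2.10, 0.00); distance from the point to it = 2.64 mm. The point is not inside any of the regions above, so it lies outside the cross-section (2.64 mm from the nearest boundary).

outside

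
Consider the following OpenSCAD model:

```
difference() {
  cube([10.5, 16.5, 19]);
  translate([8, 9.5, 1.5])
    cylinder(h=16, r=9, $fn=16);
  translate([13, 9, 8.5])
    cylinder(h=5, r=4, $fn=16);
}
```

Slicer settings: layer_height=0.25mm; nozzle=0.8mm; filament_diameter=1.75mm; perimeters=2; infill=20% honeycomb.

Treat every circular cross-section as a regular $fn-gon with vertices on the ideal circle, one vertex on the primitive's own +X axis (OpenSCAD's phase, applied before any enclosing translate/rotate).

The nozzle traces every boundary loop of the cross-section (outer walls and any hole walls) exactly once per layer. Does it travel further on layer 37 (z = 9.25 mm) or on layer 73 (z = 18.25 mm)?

Layer 37 (z = 9.25): the cube (footprint 10.5×16.5) is included at this height (perimeter 54.00 mm); the cylinder at (8, 9.5): section is a regular 16-gon, circumradius r=9 (perimeter = 2·16·9.000·sin(180°/16) = 56.19 mm); the r=4 cylinder at (13, 9) contributes a regular 16-gon of circumradius 4 (perimeter = 2·16·4.000·sin(180°/16) = 24.97 mm); After the difference (first − rest): starting from the 10.5×16.5 cube, the r=9 cylinder at (8, 9.5) partially overlaps it — only the 151.69 mm² overlap (of its 247.98 mm²) is removed, clipping the outline; the r=4 cylinder at (13, 9) misses the remaining region (no effect) — boundary = 39.36 mm. So its perimeter = 39.36 mm. Layer 73 (z = 18.25): the 10.5×16.5 cube contributes its full rectangle (perimeter 54.00 mm); the cylinder at (8, 9.5) does not reach this height (z outside [1.5, 17.5]); the cylinder at (13, 9) is absent (z outside [8.5, 13.5]); Subtracting the remaining from the first: none of the subtracted shapes is present at this height, so the 10.5×16.5 cube is unchanged — boundary = 54.00 mm. So its perimeter = 54.00 mm. Layer 73 is larger (54.00 vs 39.36 mm).

layer 73 (z = 18.25 mm)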